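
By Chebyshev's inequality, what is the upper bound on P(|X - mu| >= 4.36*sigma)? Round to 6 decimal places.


P <= 1/k^2
k^2 = 4.36^2 = 19.0096
1/k^2 = 1 / 19.0096 ≈ 0.05260500

0.052605


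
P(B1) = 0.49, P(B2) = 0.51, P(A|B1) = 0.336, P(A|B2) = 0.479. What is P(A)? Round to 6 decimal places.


P(A) = P(A|B1)*P(B1) + P(A|B2)*P(B2)
P(A|B1)*P(B1) = 0.336 * 0.49 = 0.16464
P(A|B2)*P(B2) = 0.479 * 0.51 = 0.24429
P(A) = 0.16464 + 0.24429 = 0.40893

0.408930


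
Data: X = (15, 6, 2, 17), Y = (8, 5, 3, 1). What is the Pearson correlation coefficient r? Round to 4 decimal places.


r = sum((xi-xbar)(yi-ybar)) / sqrt(sum((xi-xbar)^2) * sum((yi-ybar)^2))
n = 4, xbar = 40/4 = 10, ybar = 17/4 = 4.25
Sxy = sum((xi-xbar)(yi-ybar)) = 3
Sxx = sum((xi-xbar)^2) = 154
Syy = sum((yi-ybar)^2) = 26.75
sqrt(Sxx*Syy) ≈ 64.183331
r = Sxy / sqrt(Sxx*Syy) = 3 / 64.183331 ≈ 0.046741

0.0467


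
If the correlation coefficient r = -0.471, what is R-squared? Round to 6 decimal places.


R^2 = r^2 = (-0.471)^2 = 0.221841

0.221841


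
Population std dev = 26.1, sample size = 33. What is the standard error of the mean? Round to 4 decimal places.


SE = sigma / sqrt(n)
sqrt(33) ≈ 5.744563
SE = 26.1 / 5.744563 ≈ 4.543427

4.5434


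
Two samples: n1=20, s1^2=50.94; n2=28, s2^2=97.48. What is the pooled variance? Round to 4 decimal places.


sp^2 = ((n1-1)*s1^2 + (n2-1)*s2^2)/(n1+n2-2)
(n1-1)*s1^2 = 19 * 50.94 = 967.86
(n2-1)*s2^2 = 27 * 97.48 = 2631.96
numerator = 967.86 + 2631.96 = 3599.82
n1+n2-2 = 46
sp^2 = 3599.82 / 46 = 179991/2300 ≈ 78.256957

78.2570


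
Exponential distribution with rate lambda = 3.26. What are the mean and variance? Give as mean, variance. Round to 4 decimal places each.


mean = 1/lam, var = 1/lam^2
mean = 1 / 3.26 = 50/163 ≈ 0.306748
lam^2 = 3.26^2 = 10.6276
var = 1 / 10.6276 ≈ 0.094095

0.3067, 0.0941


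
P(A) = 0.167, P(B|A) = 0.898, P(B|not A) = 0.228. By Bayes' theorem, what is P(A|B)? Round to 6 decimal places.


P(A|B) = P(B|A)*P(A) / P(B), P(B) = P(B|A)*P(A) + P(B|not A)*P(not A)
P(B|A)*P(A) = 0.898 * 0.167 = 0.149966
P(B|not A)*P(not A) = 0.228 * 0.833 = 0.189924
P(B) = 0.149966 + 0.189924 = 0.33989
P(A|B) = 0.149966 / 0.33989 ≈ 0.44121922

0.441219


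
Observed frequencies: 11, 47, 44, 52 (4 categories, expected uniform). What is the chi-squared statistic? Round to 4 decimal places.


chi2 = sum((O-E)^2/E), E = total/4
total = 154, E = 154/4 = 38.5
(11 - 38.5)^2 / 38.5 = 756.25 / 38.5 = 275/14 ≈ 19.642857
(47 - 38.5)^2 / 38.5 = 72.25 / 38.5 = 289/154 ≈ 1.876623
(44 - 38.5)^2 / 38.5 = 30.25 / 38.5 = 11/14 ≈ 0.785714
(52 - 38.5)^2 / 38.5 = 182.25 / 38.5 = 729/154 ≈ 4.733766
chi2 = 2082/77 ≈ 27.038961

27.0390


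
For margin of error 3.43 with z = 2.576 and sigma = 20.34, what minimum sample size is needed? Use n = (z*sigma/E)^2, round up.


z*sigma/E = 2.576 * 20.34 / 3.43 = 93564/6125 ≈ 15.275755
(z*sigma/E)^2 ≈ 233.348694
round up: n = 234

234


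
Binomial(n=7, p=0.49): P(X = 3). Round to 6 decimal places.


P = C(n,k) * p^k * (1-p)^(n-k)
C(7,3) = 35
p^k = 0.49^3 = 0.117649
(1-p)^(n-k) = 0.51^4 = 0.06765201
P = 35 * 0.117649 * 0.06765201 ≈ 0.278572

0.278572


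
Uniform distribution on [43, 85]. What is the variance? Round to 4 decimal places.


Var = (b-a)^2 / 12
(b-a)^2 = (85 - 43)^2 = 1764
Var = 1764/12 = 147

147.0000


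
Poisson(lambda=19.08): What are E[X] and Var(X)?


E[X] = Var(X) = lambda = 19.08

19.08, 19.08


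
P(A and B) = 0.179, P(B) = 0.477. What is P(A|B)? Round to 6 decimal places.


P(A|B) = P(A and B) / P(B) = 0.179 / 0.477 = 179/477 ≈ 0.37526205

0.375262


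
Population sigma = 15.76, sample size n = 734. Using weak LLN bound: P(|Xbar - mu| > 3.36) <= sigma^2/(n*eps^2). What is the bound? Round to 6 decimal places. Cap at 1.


bound = min(1, sigma^2/(n*eps^2))
sigma^2 = 15.76^2 = 248.3776
n*eps^2 = 734 * 3.36^2 = 734 * 11.2896 = 8286.5664
sigma^2/(n*eps^2) = 248.3776 / 8286.5664 ≈ 0.02997352

0.029974


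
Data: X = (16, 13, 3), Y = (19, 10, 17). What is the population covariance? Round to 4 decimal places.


Cov = (1/n)*sum((xi-xbar)(yi-ybar))
n = 3, xbar = 32/3 ≈ 10.666667, ybar = 46/3 ≈ 15.333333
sum((xi-xbar)(yi-ybar)) = -17/3 ≈ -5.666667
Cov = -5.666667 / 3 = -17/9 ≈ -1.888889

-1.8889


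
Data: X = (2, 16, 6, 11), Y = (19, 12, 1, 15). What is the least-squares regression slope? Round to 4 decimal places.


b = sum((xi-xbar)(yi-ybar)) / sum((xi-xbar)^2)
n = 4, xbar = 35/4 = 8.75, ybar = 47/4 = 11.75
Sxy = sum((xi-xbar)(yi-ybar)) = -10.25
Sxx = sum((xi-xbar)^2) = 110.75
b = Sxy / Sxx = -41/443 ≈ -0.092551

-0.0926


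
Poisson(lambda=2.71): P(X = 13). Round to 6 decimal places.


P = e^(-lam) * lam^k / k!
e^(-2.71) ≈ 0.06653681
lam^k = 2.71^13 ≈ 425207.367989
k! = 13! = 6227020800
P = 0.06653681 * 425207.367989 / 6227020800 ≈ 0.000005

0.000005


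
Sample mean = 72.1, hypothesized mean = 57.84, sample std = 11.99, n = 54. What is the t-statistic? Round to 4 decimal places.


t = (xbar - mu0) / (s/sqrt(n))
xbar - mu0 = 72.1 - 57.84 = 14.26
sqrt(54) ≈ 7.34846923
s/sqrt(n) = 11.99 / 7.34846923 ≈ 1.63163233
t = 14.26 / 1.63163233 ≈ 8.739714

8.7397


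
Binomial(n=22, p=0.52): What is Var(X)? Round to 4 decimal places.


Var = n*p*(1-p) = 22 * 0.52 * 0.48 = 5.4912

5.4912


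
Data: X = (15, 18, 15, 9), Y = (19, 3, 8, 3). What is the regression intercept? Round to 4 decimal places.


a = ybar - b*xbar, where b = sum((xi-xbar)(yi-ybar)) / sum((xi-xbar)^2)
n = 4, xbar = 57/4 = 14.25, ybar = 33/4 = 8.25
Sxy = sum((xi-xbar)(yi-ybar)) = 15.75
Sxx = sum((xi-xbar)^2) = 42.75
b = Sxy / Sxx = 7/19 ≈ 0.368421
a = 8.25 - 0.368421 * 14.25 = 3

3.0000


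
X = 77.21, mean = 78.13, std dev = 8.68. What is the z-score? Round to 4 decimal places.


z = (X - mu) / sigma
X - mu = 77.21 - 78.13 = -0.92
z = -0.92 / 8.68 = -23/217 ≈ -0.105991

-0.1060


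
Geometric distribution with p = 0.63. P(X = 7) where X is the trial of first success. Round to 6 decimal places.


P = (1-p)^(k-1) * p
(1-p)^(k-1) = 0.37^6 ≈ 0.002565726
P = 0.002565726 * 0.63 ≈ 0.001616408

0.001616


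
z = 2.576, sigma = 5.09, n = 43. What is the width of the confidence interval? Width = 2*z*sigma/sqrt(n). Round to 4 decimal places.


width = 2*z*sigma/sqrt(n)
2*z*sigma = 2 * 2.576 * 5.09 = 26.22368
sqrt(43) ≈ 6.557439
width = 26.22368 / 6.557439 ≈ 3.999074

3.9991


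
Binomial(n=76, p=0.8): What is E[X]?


E[X] = n*p = 76 * 0.8 = 60.8

60.8


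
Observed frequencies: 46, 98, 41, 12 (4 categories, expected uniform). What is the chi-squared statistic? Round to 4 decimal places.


chi2 = sum((O-E)^2/E), E = total/4
total = 197, E = 197/4 = 49.25
(46 - 49.25)^2 / 49.25 = 10.5625 / 49.25 = 169/788 ≈ 0.214467
(98 - 49.25)^2 / 49.25 = 2376.5625 / 49.25 = 38025/788 ≈ 48.255076
(41 - 49.25)^2 / 49.25 = 68.0625 / 49.25 = 1089/788 ≈ 1.381980
(12 - 49.25)^2 / 49.25 = 1387.5625 / 49.25 = 22201/788 ≈ 28.173858
chi2 = 15371/197 ≈ 78.025381

78.0254


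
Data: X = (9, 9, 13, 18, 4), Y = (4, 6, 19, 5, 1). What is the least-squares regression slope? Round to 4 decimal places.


b = sum((xi-xbar)(yi-ybar)) / sum((xi-xbar)^2)
n = 5, xbar = 53/5 = 10.6, ybar = 35/5 = 7
Sxy = sum((xi-xbar)(yi-ybar)) = 60
Sxx = sum((xi-xbar)^2) = 109.2
b = Sxy / Sxx = 50/91 ≈ 0.549451

0.5495


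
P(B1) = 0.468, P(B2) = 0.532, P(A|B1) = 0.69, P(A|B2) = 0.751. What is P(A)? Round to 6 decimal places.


P(A) = P(A|B1)*P(B1) + P(A|B2)*P(B2)
P(A|B1)*P(B1) = 0.69 * 0.468 = 0.32292
P(A|B2)*P(B2) = 0.751 * 0.532 = 0.399532
P(A) = 0.32292 + 0.399532 = 0.722452

0.722452


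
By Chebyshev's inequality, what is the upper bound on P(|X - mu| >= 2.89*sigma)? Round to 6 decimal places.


P <= 1/k^2
k^2 = 2.89^2 = 8.3521
1/k^2 = 1 / 8.3521 ≈ 0.11973037

0.119730


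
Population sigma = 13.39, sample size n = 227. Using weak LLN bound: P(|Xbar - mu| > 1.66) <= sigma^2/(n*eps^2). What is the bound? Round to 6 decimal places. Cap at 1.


bound = min(1, sigma^2/(n*eps^2))
sigma^2 = 13.39^2 = 179.2921
n*eps^2 = 227 * 1.66^2 = 227 * 2.7556 = 625.5212
sigma^2/(n*eps^2) = 179.2921 / 625.5212 ≈ 0.28662833

0.286628


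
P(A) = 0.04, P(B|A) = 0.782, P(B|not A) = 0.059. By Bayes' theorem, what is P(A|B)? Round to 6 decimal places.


P(A|B) = P(B|A)*P(A) / P(B), P(B) = P(B|A)*P(A) + P(B|not A)*P(not A)
P(B|A)*P(A) = 0.782 * 0.04 = 0.03128
P(B|not A)*P(not A) = 0.059 * 0.96 = 0.05664
P(B) = 0.03128 + 0.05664 = 0.08792
P(A|B) = 0.03128 / 0.08792 = 391/1099 ≈ 0.35577798

0.355778


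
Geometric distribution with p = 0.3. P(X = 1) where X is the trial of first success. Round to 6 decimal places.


P = (1-p)^(k-1) * p
(1-p)^(k-1) = 0.7^0 = 1
P = 1 * 0.3 = 0.3

0.300000


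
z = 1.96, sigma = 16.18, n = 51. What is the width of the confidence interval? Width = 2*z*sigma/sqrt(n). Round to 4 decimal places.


width = 2*z*sigma/sqrt(n)
2*z*sigma = 2 * 1.96 * 16.18 = 63.4256
sqrt(51) ≈ 7.141428
width = 63.4256 / 7.141428 ≈ 8.881360

8.8814


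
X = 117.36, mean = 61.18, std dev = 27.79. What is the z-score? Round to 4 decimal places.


z = (X - mu) / sigma
X - mu = 117.36 - 61.18 = 56.18
z = 56.18 / 27.79 = 5618/2779 ≈ 2.021591

2.0216


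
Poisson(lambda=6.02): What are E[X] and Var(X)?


E[X] = Var(X) = lambda = 6.02

6.02, 6.02


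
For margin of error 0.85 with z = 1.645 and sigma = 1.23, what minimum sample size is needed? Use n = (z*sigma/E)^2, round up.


z*sigma/E = 1.645 * 1.23 / 0.85 ≈ 2.380412
(z*sigma/E)^2 ≈ 5.666360
round up: n = 6

6


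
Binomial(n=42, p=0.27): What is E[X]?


E[X] = n*p = 42 * 0.27 = 11.34

11.34


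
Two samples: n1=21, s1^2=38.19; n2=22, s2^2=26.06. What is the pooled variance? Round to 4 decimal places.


sp^2 = ((n1-1)*s1^2 + (n2-1)*s2^2)/(n1+n2-2)
(n1-1)*s1^2 = 20 * 38.19 = 763.8
(n2-1)*s2^2 = 21 * 26.06 = 547.26
numerator = 763.8 + 547.26 = 1311.06
n1+n2-2 = 41
sp^2 = 1311.06 / 41 = 65553/2050 ≈ 31.977073

31.9771


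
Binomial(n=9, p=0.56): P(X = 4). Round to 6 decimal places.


P = C(n,k) * p^k * (1-p)^(n-k)
C(9,4) = 126
p^k = 0.56^4 = 0.09834496
(1-p)^(n-k) = 0.44^5 ≈ 0.01649162
P = 126 * 0.09834496 * 0.01649162 ≈ 0.204355

0.204355


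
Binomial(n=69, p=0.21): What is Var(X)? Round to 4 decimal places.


Var = n*p*(1-p) = 69 * 0.21 * 0.79 = 11.4471

11.4471


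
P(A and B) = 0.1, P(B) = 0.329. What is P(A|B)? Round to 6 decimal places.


P(A|B) = P(A and B) / P(B) = 0.1 / 0.329 = 100/329 ≈ 0.30395137

0.303951


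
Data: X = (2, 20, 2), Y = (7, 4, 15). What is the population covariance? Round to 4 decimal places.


Cov = (1/n)*sum((xi-xbar)(yi-ybar))
n = 3, xbar = 24/3 = 8, ybar = 26/3 ≈ 8.666667
sum((xi-xbar)(yi-ybar)) = -84
Cov = -84 / 3 = -28

-28.0000


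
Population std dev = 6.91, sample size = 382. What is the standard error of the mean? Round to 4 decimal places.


SE = sigma / sqrt(n)
sqrt(382) ≈ 19.544820
SE = 6.91 / 19.544820 ≈ 0.353546

0.3535


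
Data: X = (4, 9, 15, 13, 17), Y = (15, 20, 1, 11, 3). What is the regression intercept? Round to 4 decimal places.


a = ybar - b*xbar, where b = sum((xi-xbar)(yi-ybar)) / sum((xi-xbar)^2)
n = 5, xbar = 58/5 = 11.6, ybar = 50/5 = 10
Sxy = sum((xi-xbar)(yi-ybar)) = -131
Sxx = sum((xi-xbar)^2) = 107.2
b = Sxy / Sxx = -655/536 ≈ -1.222015
a = 10 - (-1.222015) * 11.6 = 6479/268 ≈ 24.175373

24.1754


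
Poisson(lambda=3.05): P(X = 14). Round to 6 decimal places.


P = e^(-lam) * lam^k / k!
e^(-3.05) ≈ 0.04735892
lam^k = 3.05^14 ≈ 6028340.169288
k! = 14! = 87178291200
P = 0.04735892 * 6028340.169288 / 87178291200 ≈ 0.000003

0.000003


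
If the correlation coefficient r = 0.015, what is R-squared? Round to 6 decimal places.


R^2 = r^2 = (0.015)^2 = 0.000225

0.000225


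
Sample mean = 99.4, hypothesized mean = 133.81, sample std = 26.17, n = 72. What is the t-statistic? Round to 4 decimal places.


t = (xbar - mu0) / (s/sqrt(n))
xbar - mu0 = 99.4 - 133.81 = -34.41
sqrt(72) ≈ 8.48528137
s/sqrt(n) = 26.17 / 8.48528137 ≈ 3.08416408
t = -34.41 / 3.08416408 ≈ -11.156994

-11.1570


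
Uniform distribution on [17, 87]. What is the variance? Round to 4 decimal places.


Var = (b-a)^2 / 12
(b-a)^2 = (87 - 17)^2 = 4900
Var = 4900/12 ≈ 408.333333

408.3333


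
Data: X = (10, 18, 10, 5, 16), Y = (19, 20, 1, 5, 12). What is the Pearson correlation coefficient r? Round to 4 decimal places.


r = sum((xi-xbar)(yi-ybar)) / sqrt(sum((xi-xbar)^2) * sum((yi-ybar)^2))
n = 5, xbar = 59/5 = 11.8, ybar = 57/5 = 11.4
Sxy = sum((xi-xbar)(yi-ybar)) = 104.4
Sxx = sum((xi-xbar)^2) = 108.8
Syy = sum((yi-ybar)^2) = 281.2
sqrt(Sxx*Syy) ≈ 174.913007
r = Sxy / sqrt(Sxx*Syy) = 104.4 / 174.913007 ≈ 0.596868

0.5969


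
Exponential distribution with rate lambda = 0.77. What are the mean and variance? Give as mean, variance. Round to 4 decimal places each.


mean = 1/lam, var = 1/lam^2
mean = 1 / 0.77 = 100/77 ≈ 1.298701
lam^2 = 0.77^2 = 0.5929
var = 1 / 0.5929 = 10000/5929 ≈ 1.686625

1.2987, 1.6866


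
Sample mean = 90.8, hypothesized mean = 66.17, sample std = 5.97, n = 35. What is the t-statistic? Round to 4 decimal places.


t = (xbar - mu0) / (s/sqrt(n))
xbar - mu0 = 90.8 - 66.17 = 24.63
sqrt(35) ≈ 5.91607978
s/sqrt(n) = 5.97 / 5.91607978 ≈ 1.00911418
t = 24.63 / 1.00911418 ≈ 24.407545

24.4075


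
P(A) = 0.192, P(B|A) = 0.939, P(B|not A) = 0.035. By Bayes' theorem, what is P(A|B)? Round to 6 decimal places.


P(A|B) = P(B|A)*P(A) / P(B), P(B) = P(B|A)*P(A) + P(B|not A)*P(not A)
P(B|A)*P(A) = 0.939 * 0.192 = 0.180288
P(B|not A)*P(not A) = 0.035 * 0.808 = 0.02828
P(B) = 0.180288 + 0.02828 = 0.208568
P(A|B) = 0.180288 / 0.208568 ≈ 0.86440873

0.864409


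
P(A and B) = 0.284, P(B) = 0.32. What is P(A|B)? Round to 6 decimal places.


P(A|B) = P(A and B) / P(B) = 0.284 / 0.32 = 0.8875

0.887500


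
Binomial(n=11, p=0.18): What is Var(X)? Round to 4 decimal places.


Var = n*p*(1-p) = 11 * 0.18 * 0.82 = 1.6236

1.6236


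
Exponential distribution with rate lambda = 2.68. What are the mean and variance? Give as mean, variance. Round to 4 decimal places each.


mean = 1/lam, var = 1/lam^2
mean = 1 / 2.68 = 25/67 ≈ 0.373134
lam^2 = 2.68^2 = 7.1824
var = 1 / 7.1824 = 625/4489 ≈ 0.139229

0.3731, 0.1392


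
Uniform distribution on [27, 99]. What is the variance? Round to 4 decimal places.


Var = (b-a)^2 / 12
(b-a)^2 = (99 - 27)^2 = 5184
Var = 5184/12 = 432

432.0000


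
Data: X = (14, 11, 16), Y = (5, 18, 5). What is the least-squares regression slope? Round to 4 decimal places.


b = sum((xi-xbar)(yi-ybar)) / sum((xi-xbar)^2)
n = 3, xbar = 41/3 ≈ 13.666667, ybar = 28/3 ≈ 9.333333
Sxy = sum((xi-xbar)(yi-ybar)) = -104/3 ≈ -34.666667
Sxx = sum((xi-xbar)^2) = 38/3 ≈ 12.666667
b = Sxy / Sxx = -52/19 ≈ -2.736842

-2.7368


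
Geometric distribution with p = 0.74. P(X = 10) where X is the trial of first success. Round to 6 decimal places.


P = (1-p)^(k-1) * p
(1-p)^(k-1) = 0.26^9 ≈ 0.000005429504
P = 0.000005429504 * 0.74 ≈ 0.000004017833

0.000004


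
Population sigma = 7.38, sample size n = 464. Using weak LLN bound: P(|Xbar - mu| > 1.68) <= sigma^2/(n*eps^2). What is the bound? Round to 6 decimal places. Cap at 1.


bound = min(1, sigma^2/(n*eps^2))
sigma^2 = 7.38^2 = 54.4644
n*eps^2 = 464 * 1.68^2 = 464 * 2.8224 = 1309.5936
sigma^2/(n*eps^2) = 54.4644 / 1309.5936 ≈ 0.04158878

0.041589


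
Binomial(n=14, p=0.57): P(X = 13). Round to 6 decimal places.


P = C(n,k) * p^k * (1-p)^(n-k)
C(14,13) = 14
p^k = 0.57^13 ≈ 0.0006704604
(1-p)^(n-k) = 0.43^1 = 0.43
P = 14 * 0.0006704604 * 0.43 ≈ 0.004036

0.004036


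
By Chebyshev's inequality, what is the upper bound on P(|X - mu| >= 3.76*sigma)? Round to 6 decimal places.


P <= 1/k^2
k^2 = 3.76^2 = 14.1376
1/k^2 = 1 / 14.1376 = 625/8836 ≈ 0.07073336

0.070733


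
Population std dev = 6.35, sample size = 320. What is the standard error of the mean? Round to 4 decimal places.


SE = sigma / sqrt(n)
sqrt(320) ≈ 17.888544
SE = 6.35 / 17.888544 ≈ 0.354976

0.3550


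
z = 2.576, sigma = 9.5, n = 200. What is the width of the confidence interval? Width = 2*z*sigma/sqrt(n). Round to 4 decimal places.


width = 2*z*sigma/sqrt(n)
2*z*sigma = 2 * 2.576 * 9.5 = 48.944
sqrt(200) ≈ 14.142136
width = 48.944 / 14.142136 ≈ 3.460863

3.4609


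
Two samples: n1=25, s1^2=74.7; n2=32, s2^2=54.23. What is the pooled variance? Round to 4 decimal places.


sp^2 = ((n1-1)*s1^2 + (n2-1)*s2^2)/(n1+n2-2)
(n1-1)*s1^2 = 24 * 74.7 = 1792.8
(n2-1)*s2^2 = 31 * 54.23 = 1681.13
numerator = 1792.8 + 1681.13 = 3473.93
n1+n2-2 = 55
sp^2 = 3473.93 / 55 = 347393/5500 ≈ 63.162364

63.1624


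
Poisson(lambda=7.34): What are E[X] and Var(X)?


E[X] = Var(X) = lambda = 7.34

7.34, 7.34


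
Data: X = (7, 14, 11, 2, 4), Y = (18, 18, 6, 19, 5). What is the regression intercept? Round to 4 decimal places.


a = ybar - b*xbar, where b = sum((xi-xbar)(yi-ybar)) / sum((xi-xbar)^2)
n = 5, xbar = 38/5 = 7.6, ybar = 66/5 = 13.2
Sxy = sum((xi-xbar)(yi-ybar)) = 0.4
Sxx = sum((xi-xbar)^2) = 97.2
b = Sxy / Sxx = 1/243 ≈ 0.004115
a = 13.2 - 0.004115 * 7.6 = 3200/243 ≈ 13.168724

13.1687


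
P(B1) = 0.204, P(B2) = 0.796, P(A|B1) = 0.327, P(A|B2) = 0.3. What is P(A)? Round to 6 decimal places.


P(A) = P(A|B1)*P(B1) + P(A|B2)*P(B2)
P(A|B1)*P(B1) = 0.327 * 0.204 = 0.066708
P(A|B2)*P(B2) = 0.3 * 0.796 = 0.2388
P(A) = 0.066708 + 0.2388 = 0.305508

0.305508


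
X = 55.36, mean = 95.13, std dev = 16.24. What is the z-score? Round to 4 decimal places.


z = (X - mu) / sigma
X - mu = 55.36 - 95.13 = -39.77
z = -39.77 / 16.24 = -3977/1624 ≈ -2.448892

-2.4489


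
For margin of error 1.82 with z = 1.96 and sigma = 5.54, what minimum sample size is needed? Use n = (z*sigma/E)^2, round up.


z*sigma/E = 1.96 * 5.54 / 1.82 = 1939/325 ≈ 5.966154
(z*sigma/E)^2 ≈ 35.594992
round up: n = 36

36


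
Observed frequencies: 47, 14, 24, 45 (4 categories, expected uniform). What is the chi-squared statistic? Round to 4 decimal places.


chi2 = sum((O-E)^2/E), E = total/4
total = 130, E = 130/4 = 32.5
(47 - 32.5)^2 / 32.5 = 210.25 / 32.5 = 841/130 ≈ 6.469231
(14 - 32.5)^2 / 32.5 = 342.25 / 32.5 = 1369/130 ≈ 10.530769
(24 - 32.5)^2 / 32.5 = 72.25 / 32.5 = 289/130 ≈ 2.223077
(45 - 32.5)^2 / 32.5 = 156.25 / 32.5 = 125/26 ≈ 4.807692
chi2 = 1562/65 ≈ 24.030769

24.0308


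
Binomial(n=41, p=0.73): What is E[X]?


E[X] = n*p = 41 * 0.73 = 29.93

29.93


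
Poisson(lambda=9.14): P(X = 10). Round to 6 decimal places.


P = e^(-lam) * lam^k / k!
e^(-9.14) ≈ 0.0001072873
lam^k = 9.14^10 ≈ 4068758913.580831
k! = 10! = 3628800
P = 0.0001072873 * 4068758913.580831 / 3628800 ≈ 0.120295

0.120295


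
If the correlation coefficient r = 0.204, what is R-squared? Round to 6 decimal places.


R^2 = r^2 = (0.204)^2 = 0.041616

0.041616


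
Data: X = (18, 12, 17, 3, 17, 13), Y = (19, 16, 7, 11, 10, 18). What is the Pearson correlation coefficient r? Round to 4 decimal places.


r = sum((xi-xbar)(yi-ybar)) / sqrt(sum((xi-xbar)^2) * sum((yi-ybar)^2))
n = 6, xbar = 80/6 = 40/3 ≈ 13.333333, ybar = 81/6 = 13.5
Sxy = sum((xi-xbar)(yi-ybar)) = 10
Sxx = sum((xi-xbar)^2) = 472/3 ≈ 157.333333
Syy = sum((yi-ybar)^2) = 117.5
sqrt(Sxx*Syy) ≈ 135.965682
r = Sxy / sqrt(Sxx*Syy) = 10 / 135.965682 ≈ 0.073548

0.0735


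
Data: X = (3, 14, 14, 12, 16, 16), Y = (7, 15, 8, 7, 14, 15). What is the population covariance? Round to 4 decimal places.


Cov = (1/n)*sum((xi-xbar)(yi-ybar))
n = 6, xbar = 75/6 = 12.5, ybar = 66/6 = 11
sum((xi-xbar)(yi-ybar)) = 66
Cov = 66 / 6 = 11

11.0000


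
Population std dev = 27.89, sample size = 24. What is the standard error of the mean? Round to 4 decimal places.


SE = sigma / sqrt(n)
sqrt(24) ≈ 4.898979
SE = 27.89 / 4.898979 ≈ 5.693022

5.6930


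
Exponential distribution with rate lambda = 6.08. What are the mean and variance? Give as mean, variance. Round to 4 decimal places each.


mean = 1/lam, var = 1/lam^2
mean = 1 / 6.08 = 25/152 ≈ 0.164474
lam^2 = 6.08^2 = 36.9664
var = 1 / 36.9664 ≈ 0.027052

0.1645, 0.0271


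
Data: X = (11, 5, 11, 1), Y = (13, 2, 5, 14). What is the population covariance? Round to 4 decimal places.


Cov = (1/n)*sum((xi-xbar)(yi-ybar))
n = 4, xbar = 28/4 = 7, ybar = 34/4 = 8.5
sum((xi-xbar)(yi-ybar)) = -16
Cov = -16 / 4 = -4

-4.0000


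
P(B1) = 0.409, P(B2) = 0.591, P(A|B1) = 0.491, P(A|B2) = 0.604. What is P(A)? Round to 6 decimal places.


P(A) = P(A|B1)*P(B1) + P(A|B2)*P(B2)
P(A|B1)*P(B1) = 0.491 * 0.409 = 0.200819
P(A|B2)*P(B2) = 0.604 * 0.591 = 0.356964
P(A) = 0.200819 + 0.356964 = 0.557783

0.557783


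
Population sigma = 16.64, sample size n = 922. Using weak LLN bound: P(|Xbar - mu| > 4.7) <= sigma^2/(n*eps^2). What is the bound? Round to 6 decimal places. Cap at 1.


bound = min(1, sigma^2/(n*eps^2))
sigma^2 = 16.64^2 = 276.8896
n*eps^2 = 922 * 4.7^2 = 922 * 22.09 = 20366.98
sigma^2/(n*eps^2) = 276.8896 / 20366.98 ≈ 0.01359502

0.013595


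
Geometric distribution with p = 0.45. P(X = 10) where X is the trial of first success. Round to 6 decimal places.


P = (1-p)^(k-1) * p
(1-p)^(k-1) = 0.55^9 ≈ 0.004605367
P = 0.004605367 * 0.45 ≈ 0.002072415

0.002072


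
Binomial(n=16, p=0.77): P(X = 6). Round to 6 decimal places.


P = C(n,k) * p^k * (1-p)^(n-k)
C(16,6) = 8008
p^k = 0.77^6 ≈ 0.2084224
(1-p)^(n-k) = 0.23^10 ≈ 0.0000004142651
P = 8008 * 0.2084224 * 0.0000004142651 ≈ 0.000691

0.000691


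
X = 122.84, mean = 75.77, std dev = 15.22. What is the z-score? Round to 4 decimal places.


z = (X - mu) / sigma
X - mu = 122.84 - 75.77 = 47.07
z = 47.07 / 15.22 = 4707/1522 ≈ 3.092641

3.0926


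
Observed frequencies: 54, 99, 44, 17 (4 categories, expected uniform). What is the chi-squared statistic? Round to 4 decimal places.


chi2 = sum((O-E)^2/E), E = total/4
total = 214, E = 214/4 = 53.5
(54 - 53.5)^2 / 53.5 = 0.25 / 53.5 = 1/214 ≈ 0.004673
(99 - 53.5)^2 / 53.5 = 2070.25 / 53.5 = 8281/214 ≈ 38.696262
(44 - 53.5)^2 / 53.5 = 90.25 / 53.5 = 361/214 ≈ 1.686916
(17 - 53.5)^2 / 53.5 = 1332.25 / 53.5 = 5329/214 ≈ 24.901869
chi2 = 6986/107 ≈ 65.289720

65.2897


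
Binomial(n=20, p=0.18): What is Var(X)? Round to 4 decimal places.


Var = n*p*(1-p) = 20 * 0.18 * 0.82 = 2.952

2.9520


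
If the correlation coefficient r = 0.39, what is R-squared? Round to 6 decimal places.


R^2 = r^2 = (0.39)^2 = 0.1521

0.152100


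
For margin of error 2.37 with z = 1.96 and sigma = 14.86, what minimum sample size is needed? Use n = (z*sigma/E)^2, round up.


z*sigma/E = 1.96 * 14.86 / 2.37 = 72814/5925 ≈ 12.289283
(z*sigma/E)^2 ≈ 151.026469
round up: n = 152

152


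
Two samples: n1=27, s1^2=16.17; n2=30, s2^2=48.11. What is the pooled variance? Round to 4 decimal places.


sp^2 = ((n1-1)*s1^2 + (n2-1)*s2^2)/(n1+n2-2)
(n1-1)*s1^2 = 26 * 16.17 = 420.42
(n2-1)*s2^2 = 29 * 48.11 = 1395.19
numerator = 420.42 + 1395.19 = 1815.61
n1+n2-2 = 55
sp^2 = 1815.61 / 55 = 181561/5500 ≈ 33.011091

33.0111


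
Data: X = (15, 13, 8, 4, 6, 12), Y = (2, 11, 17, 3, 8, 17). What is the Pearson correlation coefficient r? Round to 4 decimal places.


r = sum((xi-xbar)(yi-ybar)) / sqrt(sum((xi-xbar)^2) * sum((yi-ybar)^2))
n = 6, xbar = 58/6 = 29/3 ≈ 9.666667, ybar = 58/6 = 29/3 ≈ 9.666667
Sxy = sum((xi-xbar)(yi-ybar)) = 37/3 ≈ 12.333333
Sxx = sum((xi-xbar)^2) = 280/3 ≈ 93.333333
Syy = sum((yi-ybar)^2) = 646/3 ≈ 215.333333
sqrt(Sxx*Syy) ≈ 141.766631
r = Sxy / sqrt(Sxx*Syy) = 12.333333 / 141.766631 ≈ 0.086997

0.0870


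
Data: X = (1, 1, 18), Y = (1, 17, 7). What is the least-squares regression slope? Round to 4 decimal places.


b = sum((xi-xbar)(yi-ybar)) / sum((xi-xbar)^2)
n = 3, xbar = 20/3 ≈ 6.666667, ybar = 25/3 ≈ 8.333333
Sxy = sum((xi-xbar)(yi-ybar)) = -68/3 ≈ -22.666667
Sxx = sum((xi-xbar)^2) = 578/3 ≈ 192.666667
b = Sxy / Sxx = -2/17 ≈ -0.117647

-0.1176


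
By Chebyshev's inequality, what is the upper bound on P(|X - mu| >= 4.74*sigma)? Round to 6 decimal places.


P <= 1/k^2
k^2 = 4.74^2 = 22.4676
1/k^2 = 1 / 22.4676 ≈ 0.04450854

0.044509


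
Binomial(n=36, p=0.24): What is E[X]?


E[X] = n*p = 36 * 0.24 = 8.64

8.64


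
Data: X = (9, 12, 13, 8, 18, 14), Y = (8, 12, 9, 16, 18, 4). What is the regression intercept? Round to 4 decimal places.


a = ybar - b*xbar, where b = sum((xi-xbar)(yi-ybar)) / sum((xi-xbar)^2)
n = 6, xbar = 74/6 = 37/3 ≈ 12.333333, ybar = 67/6 ≈ 11.166667
Sxy = sum((xi-xbar)(yi-ybar)) = 44/3 ≈ 14.666667
Sxx = sum((xi-xbar)^2) = 196/3 ≈ 65.333333
b = Sxy / Sxx = 11/49 ≈ 0.224490
a = 11.166667 - 0.224490 * 12.333333 = 823/98 ≈ 8.397959

8.3980


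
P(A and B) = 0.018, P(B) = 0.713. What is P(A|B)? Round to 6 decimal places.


P(A|B) = P(A and B) / P(B) = 0.018 / 0.713 = 18/713 ≈ 0.02524544

0.025245


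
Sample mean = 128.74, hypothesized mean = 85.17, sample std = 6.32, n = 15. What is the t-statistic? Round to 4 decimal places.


t = (xbar - mu0) / (s/sqrt(n))
xbar - mu0 = 128.74 - 85.17 = 43.57
sqrt(15) ≈ 3.87298335
s/sqrt(n) = 6.32 / 3.87298335 ≈ 1.63181698
t = 43.57 / 1.63181698 ≈ 26.700298

26.7003


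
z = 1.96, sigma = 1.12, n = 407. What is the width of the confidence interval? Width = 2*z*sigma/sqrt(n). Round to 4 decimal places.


width = 2*z*sigma/sqrt(n)
2*z*sigma = 2 * 1.96 * 1.12 = 4.3904
sqrt(407) ≈ 20.174241
width = 4.3904 / 20.174241 ≈ 0.217624

0.2176


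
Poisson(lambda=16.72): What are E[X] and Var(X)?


E[X] = Var(X) = lambda = 16.72

16.72, 16.72


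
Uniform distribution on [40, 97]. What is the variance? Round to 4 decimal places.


Var = (b-a)^2 / 12
(b-a)^2 = (97 - 40)^2 = 3249
Var = 3249/12 = 270.75

270.7500


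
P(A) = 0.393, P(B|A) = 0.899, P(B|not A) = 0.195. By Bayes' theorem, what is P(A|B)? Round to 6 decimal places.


P(A|B) = P(B|A)*P(A) / P(B), P(B) = P(B|A)*P(A) + P(B|not A)*P(not A)
P(B|A)*P(A) = 0.899 * 0.393 = 0.353307
P(B|not A)*P(not A) = 0.195 * 0.607 = 0.118365
P(B) = 0.353307 + 0.118365 = 0.471672
P(A|B) = 0.353307 / 0.471672 ≈ 0.74905231

0.749052


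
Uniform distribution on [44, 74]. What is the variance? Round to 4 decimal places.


Var = (b-a)^2 / 12
(b-a)^2 = (74 - 44)^2 = 900
Var = 900/12 = 75

75.0000


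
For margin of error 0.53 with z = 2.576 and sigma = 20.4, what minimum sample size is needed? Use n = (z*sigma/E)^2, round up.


z*sigma/E = 2.576 * 20.4 / 0.53 = 131376/1325 ≈ 99.151698
(z*sigma/E)^2 ≈ 9831.059239
round up: n = 9832

9832


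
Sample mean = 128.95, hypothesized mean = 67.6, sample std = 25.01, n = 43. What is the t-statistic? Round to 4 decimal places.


t = (xbar - mu0) / (s/sqrt(n))
xbar - mu0 = 128.95 - 67.6 = 61.35
sqrt(43) ≈ 6.55743852
s/sqrt(n) = 25.01 / 6.55743852 ≈ 3.81398924
t = 61.35 / 3.81398924 ≈ 16.085520

16.0855


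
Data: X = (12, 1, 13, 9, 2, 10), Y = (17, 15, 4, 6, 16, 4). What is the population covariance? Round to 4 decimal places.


Cov = (1/n)*sum((xi-xbar)(yi-ybar))
n = 6, xbar = 47/6 ≈ 7.833333, ybar = 62/6 = 31/3 ≈ 10.333333
sum((xi-xbar)(yi-ybar)) = -266/3 ≈ -88.666667
Cov = -88.666667 / 6 = -133/9 ≈ -14.777778

-14.7778


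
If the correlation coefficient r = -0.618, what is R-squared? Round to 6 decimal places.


R^2 = r^2 = (-0.618)^2 = 0.381924

0.381924


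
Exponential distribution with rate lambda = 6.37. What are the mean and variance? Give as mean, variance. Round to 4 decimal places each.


mean = 1/lam, var = 1/lam^2
mean = 1 / 6.37 = 100/637 ≈ 0.156986
lam^2 = 6.37^2 = 40.5769
var = 1 / 40.5769 ≈ 0.024645

0.1570, 0.0246


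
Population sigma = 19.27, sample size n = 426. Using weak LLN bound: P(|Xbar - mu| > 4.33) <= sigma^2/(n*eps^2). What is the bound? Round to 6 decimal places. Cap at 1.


bound = min(1, sigma^2/(n*eps^2))
sigma^2 = 19.27^2 = 371.3329
n*eps^2 = 426 * 4.33^2 = 426 * 18.7489 = 7987.0314
sigma^2/(n*eps^2) = 371.3329 / 7987.0314 ≈ 0.04649198

0.046492


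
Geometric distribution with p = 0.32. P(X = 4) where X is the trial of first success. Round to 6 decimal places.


P = (1-p)^(k-1) * p
(1-p)^(k-1) = 0.68^3 = 0.314432
P = 0.314432 * 0.32 ≈ 0.1006182

0.100618


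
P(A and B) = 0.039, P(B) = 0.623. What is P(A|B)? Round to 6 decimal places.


P(A|B) = P(A and B) / P(B) = 0.039 / 0.623 = 39/623 ≈ 0.06260032

0.062600


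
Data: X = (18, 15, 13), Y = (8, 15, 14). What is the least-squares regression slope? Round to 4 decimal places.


b = sum((xi-xbar)(yi-ybar)) / sum((xi-xbar)^2)
n = 3, xbar = 46/3 ≈ 15.333333, ybar = 37/3 ≈ 12.333333
Sxy = sum((xi-xbar)(yi-ybar)) = -49/3 ≈ -16.333333
Sxx = sum((xi-xbar)^2) = 38/3 ≈ 12.666667
b = Sxy / Sxx = -49/38 ≈ -1.289474

-1.2895


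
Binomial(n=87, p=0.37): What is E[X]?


E[X] = n*p = 87 * 0.37 = 32.19

32.19


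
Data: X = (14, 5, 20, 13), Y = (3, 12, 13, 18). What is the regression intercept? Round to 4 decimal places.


a = ybar - b*xbar, where b = sum((xi-xbar)(yi-ybar)) / sum((xi-xbar)^2)
n = 4, xbar = 52/4 = 13, ybar = 46/4 = 11.5
Sxy = sum((xi-xbar)(yi-ybar)) = -2
Sxx = sum((xi-xbar)^2) = 114
b = Sxy / Sxx = -1/57 ≈ -0.017544
a = 11.5 - (-0.017544) * 13 = 1337/114 ≈ 11.728070

11.7281


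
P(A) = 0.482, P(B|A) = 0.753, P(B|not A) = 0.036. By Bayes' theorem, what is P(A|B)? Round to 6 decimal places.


P(A|B) = P(B|A)*P(A) / P(B), P(B) = P(B|A)*P(A) + P(B|not A)*P(not A)
P(B|A)*P(A) = 0.753 * 0.482 = 0.362946
P(B|not A)*P(not A) = 0.036 * 0.518 = 0.018648
P(B) = 0.362946 + 0.018648 = 0.381594
P(A|B) = 0.362946 / 0.381594 ≈ 0.95113131

0.951131


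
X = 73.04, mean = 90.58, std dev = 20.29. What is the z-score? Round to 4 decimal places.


z = (X - mu) / sigma
X - mu = 73.04 - 90.58 = -17.54
z = -17.54 / 20.29 = -1754/2029 ≈ -0.864465

-0.8645


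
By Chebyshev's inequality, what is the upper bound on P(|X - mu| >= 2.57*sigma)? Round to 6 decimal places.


P <= 1/k^2
k^2 = 2.57^2 = 6.6049
1/k^2 = 1 / 6.6049 ≈ 0.15140275

0.151403


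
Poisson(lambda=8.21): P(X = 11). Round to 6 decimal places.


P = e^(-lam) * lam^k / k!
e^(-8.21) ≈ 0.0002719207
lam^k = 8.21^11 ≈ 11422856692.618478
k! = 11! = 39916800
P = 0.0002719207 * 11422856692.618478 / 39916800 ≈ 0.077815

0.077815


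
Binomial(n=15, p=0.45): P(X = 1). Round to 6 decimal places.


P = C(n,k) * p^k * (1-p)^(n-k)
C(15,1) = 15
p^k = 0.45^1 = 0.45
(1-p)^(n-k) = 0.55^14 ≈ 0.0002317809
P = 15 * 0.45 * 0.0002317809 ≈ 0.001565

0.001565


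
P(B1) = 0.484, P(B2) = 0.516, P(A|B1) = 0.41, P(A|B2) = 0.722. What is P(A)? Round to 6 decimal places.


P(A) = P(A|B1)*P(B1) + P(A|B2)*P(B2)
P(A|B1)*P(B1) = 0.41 * 0.484 = 0.19844
P(A|B2)*P(B2) = 0.722 * 0.516 = 0.372552
P(A) = 0.19844 + 0.372552 = 0.570992

0.570992


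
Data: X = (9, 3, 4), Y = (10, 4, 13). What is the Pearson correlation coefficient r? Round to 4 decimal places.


r = sum((xi-xbar)(yi-ybar)) / sqrt(sum((xi-xbar)^2) * sum((yi-ybar)^2))
n = 3, xbar = 16/3 ≈ 5.333333, ybar = 27/3 = 9
Sxy = sum((xi-xbar)(yi-ybar)) = 10
Sxx = sum((xi-xbar)^2) = 62/3 ≈ 20.666667
Syy = sum((yi-ybar)^2) = 42
sqrt(Sxx*Syy) ≈ 29.461840
r = Sxy / sqrt(Sxx*Syy) = 10 / 29.461840 ≈ 0.339422

0.3394


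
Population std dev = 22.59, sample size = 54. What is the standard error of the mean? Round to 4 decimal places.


SE = sigma / sqrt(n)
sqrt(54) ≈ 7.348469
SE = 22.59 / 7.348469 ≈ 3.074110

3.0741


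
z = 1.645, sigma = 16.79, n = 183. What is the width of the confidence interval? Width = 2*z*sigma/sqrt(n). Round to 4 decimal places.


width = 2*z*sigma/sqrt(n)
2*z*sigma = 2 * 1.645 * 16.79 = 55.2391
sqrt(183) ≈ 13.527749
width = 55.2391 / 13.527749 ≈ 4.083392

4.0834


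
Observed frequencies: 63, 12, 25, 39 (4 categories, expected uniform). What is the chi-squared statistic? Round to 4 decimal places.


chi2 = sum((O-E)^2/E), E = total/4
total = 139, E = 139/4 = 34.75
(63 - 34.75)^2 / 34.75 = 798.0625 / 34.75 = 12769/556 ≈ 22.965827
(12 - 34.75)^2 / 34.75 = 517.5625 / 34.75 = 8281/556 ≈ 14.893885
(25 - 34.75)^2 / 34.75 = 95.0625 / 34.75 = 1521/556 ≈ 2.735612
(39 - 34.75)^2 / 34.75 = 18.0625 / 34.75 = 289/556 ≈ 0.519784
chi2 = 5715/139 ≈ 41.115108

41.1151


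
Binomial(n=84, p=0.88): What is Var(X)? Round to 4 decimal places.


Var = n*p*(1-p) = 84 * 0.88 * 0.12 = 8.8704

8.8704


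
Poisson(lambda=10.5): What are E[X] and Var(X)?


E[X] = Var(X) = lambda = 10.5

10.5, 10.5


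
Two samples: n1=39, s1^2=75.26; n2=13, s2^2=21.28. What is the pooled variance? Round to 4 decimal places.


sp^2 = ((n1-1)*s1^2 + (n2-1)*s2^2)/(n1+n2-2)
(n1-1)*s1^2 = 38 * 75.26 = 2859.88
(n2-1)*s2^2 = 12 * 21.28 = 255.36
numerator = 2859.88 + 255.36 = 3115.24
n1+n2-2 = 50
sp^2 = 3115.24 / 50 = 62.3048

62.3048


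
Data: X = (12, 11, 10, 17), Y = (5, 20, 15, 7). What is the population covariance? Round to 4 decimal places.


Cov = (1/n)*sum((xi-xbar)(yi-ybar))
n = 4, xbar = 50/4 = 12.5, ybar = 47/4 = 11.75
sum((xi-xbar)(yi-ybar)) = -38.5
Cov = -38.5 / 4 = -9.625

-9.6250


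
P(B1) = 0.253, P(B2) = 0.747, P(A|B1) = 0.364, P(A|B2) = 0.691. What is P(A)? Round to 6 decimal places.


P(A) = P(A|B1)*P(B1) + P(A|B2)*P(B2)
P(A|B1)*P(B1) = 0.364 * 0.253 = 0.092092
P(A|B2)*P(B2) = 0.691 * 0.747 = 0.516177
P(A) = 0.092092 + 0.516177 = 0.608269

0.608269


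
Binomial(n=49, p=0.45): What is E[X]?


E[X] = n*p = 49 * 0.45 = 22.05

22.05


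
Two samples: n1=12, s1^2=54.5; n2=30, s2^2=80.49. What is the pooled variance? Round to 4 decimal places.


sp^2 = ((n1-1)*s1^2 + (n2-1)*s2^2)/(n1+n2-2)
(n1-1)*s1^2 = 11 * 54.5 = 599.5
(n2-1)*s2^2 = 29 * 80.49 = 2334.21
numerator = 599.5 + 2334.21 = 2933.71
n1+n2-2 = 40
sp^2 = 2933.71 / 40 = 73.34275

73.3428


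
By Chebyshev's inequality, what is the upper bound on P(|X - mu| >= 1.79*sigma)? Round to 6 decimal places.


P <= 1/k^2
k^2 = 1.79^2 = 3.2041
1/k^2 = 1 / 3.2041 ≈ 0.31210012

0.312100


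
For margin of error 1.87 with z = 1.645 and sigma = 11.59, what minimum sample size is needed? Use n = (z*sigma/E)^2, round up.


z*sigma/E = 1.645 * 11.59 / 1.87 ≈ 10.195481
(z*sigma/E)^2 ≈ 103.947839
round up: n = 104

104


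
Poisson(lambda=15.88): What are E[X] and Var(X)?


E[X] = Var(X) = lambda = 15.88

15.88, 15.88


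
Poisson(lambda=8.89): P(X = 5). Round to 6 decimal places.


P = e^(-lam) * lam^k / k!
e^(-8.89) ≈ 0.0001377597
lam^k = 8.89^5 ≈ 55527.587462
k! = 5! = 120
P = 0.0001377597 * 55527.587462 / 120 ≈ 0.063746

0.063746


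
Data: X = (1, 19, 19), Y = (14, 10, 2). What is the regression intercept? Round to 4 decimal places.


a = ybar - b*xbar, where b = sum((xi-xbar)(yi-ybar)) / sum((xi-xbar)^2)
n = 3, xbar = 39/3 = 13, ybar = 26/3 ≈ 8.666667
Sxy = sum((xi-xbar)(yi-ybar)) = -96
Sxx = sum((xi-xbar)^2) = 216
b = Sxy / Sxx = -4/9 ≈ -0.444444
a = 8.666667 - (-0.444444) * 13 = 130/9 ≈ 14.444444

14.4444


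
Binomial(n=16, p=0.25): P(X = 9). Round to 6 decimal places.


P = C(n,k) * p^k * (1-p)^(n-k)
C(16,9) = 11440
p^k = 0.25^9 ≈ 0.000003814697
(1-p)^(n-k) = 0.75^7 ≈ 0.1334839
P = 11440 * 0.000003814697 * 0.1334839 ≈ 0.005825

0.005825


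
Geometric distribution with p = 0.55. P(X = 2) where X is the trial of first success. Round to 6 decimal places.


P = (1-p)^(k-1) * p
(1-p)^(k-1) = 0.45^1 = 0.45
P = 0.45 * 0.55 = 0.2475

0.247500


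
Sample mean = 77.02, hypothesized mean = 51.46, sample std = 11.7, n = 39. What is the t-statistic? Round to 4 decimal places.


t = (xbar - mu0) / (s/sqrt(n))
xbar - mu0 = 77.02 - 51.46 = 25.56
sqrt(39) ≈ 6.24499800
s/sqrt(n) = 11.7 / 6.24499800 ≈ 1.87349940
t = 25.56 / 1.87349940 ≈ 13.642919

13.6429


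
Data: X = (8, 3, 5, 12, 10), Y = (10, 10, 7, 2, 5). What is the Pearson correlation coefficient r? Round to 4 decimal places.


r = sum((xi-xbar)(yi-ybar)) / sqrt(sum((xi-xbar)^2) * sum((yi-ybar)^2))
n = 5, xbar = 38/5 = 7.6, ybar = 34/5 = 6.8
Sxy = sum((xi-xbar)(yi-ybar)) = -39.4
Sxx = sum((xi-xbar)^2) = 53.2
Syy = sum((yi-ybar)^2) = 46.8
sqrt(Sxx*Syy) ≈ 49.897495
r = Sxy / sqrt(Sxx*Syy) = -39.4 / 49.897495 ≈ -0.789619

-0.7896


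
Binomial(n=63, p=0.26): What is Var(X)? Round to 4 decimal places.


Var = n*p*(1-p) = 63 * 0.26 * 0.74 = 12.1212

12.1212


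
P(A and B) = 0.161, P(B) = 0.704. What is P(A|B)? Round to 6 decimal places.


P(A|B) = P(A and B) / P(B) = 0.161 / 0.704 = 161/704 ≈ 0.22869318

0.228693


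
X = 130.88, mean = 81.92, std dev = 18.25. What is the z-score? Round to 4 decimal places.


z = (X - mu) / sigma
X - mu = 130.88 - 81.92 = 48.96
z = 48.96 / 18.25 = 4896/1825 ≈ 2.682740

2.6827


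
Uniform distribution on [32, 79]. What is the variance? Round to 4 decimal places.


Var = (b-a)^2 / 12
(b-a)^2 = (79 - 32)^2 = 2209
Var = 2209/12 ≈ 184.083333

184.0833


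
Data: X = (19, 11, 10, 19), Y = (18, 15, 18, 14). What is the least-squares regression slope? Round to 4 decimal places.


b = sum((xi-xbar)(yi-ybar)) / sum((xi-xbar)^2)
n = 4, xbar = 59/4 = 14.75, ybar = 65/4 = 16.25
Sxy = sum((xi-xbar)(yi-ybar)) = -5.75
Sxx = sum((xi-xbar)^2) = 72.75
b = Sxy / Sxx = -23/291 ≈ -0.079038

-0.0790


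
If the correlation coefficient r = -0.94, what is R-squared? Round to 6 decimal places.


R^2 = r^2 = (-0.94)^2 = 0.8836

0.883600


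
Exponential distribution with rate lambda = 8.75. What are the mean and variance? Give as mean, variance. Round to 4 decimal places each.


mean = 1/lam, var = 1/lam^2
mean = 1 / 8.75 = 4/35 ≈ 0.114286
lam^2 = 8.75^2 = 76.5625
var = 1 / 76.5625 = 16/1225 ≈ 0.013061

0.1143, 0.0131


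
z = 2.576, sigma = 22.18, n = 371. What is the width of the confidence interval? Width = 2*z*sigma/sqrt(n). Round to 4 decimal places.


width = 2*z*sigma/sqrt(n)
2*z*sigma = 2 * 2.576 * 22.18 = 114.27136
sqrt(371) ≈ 19.261360
width = 114.27136 / 19.261360 ≈ 5.932673

5.9327


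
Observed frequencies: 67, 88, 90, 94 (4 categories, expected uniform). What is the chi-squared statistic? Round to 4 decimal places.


chi2 = sum((O-E)^2/E), E = total/4
total = 339, E = 339/4 = 84.75
(67 - 84.75)^2 / 84.75 = 315.0625 / 84.75 = 5041/1356 ≈ 3.717552
(88 - 84.75)^2 / 84.75 = 10.5625 / 84.75 = 169/1356 ≈ 0.124631
(90 - 84.75)^2 / 84.75 = 27.5625 / 84.75 = 147/452 ≈ 0.325221
(94 - 84.75)^2 / 84.75 = 85.5625 / 84.75 = 1369/1356 ≈ 1.009587
chi2 = 585/113 ≈ 5.176991

5.1770


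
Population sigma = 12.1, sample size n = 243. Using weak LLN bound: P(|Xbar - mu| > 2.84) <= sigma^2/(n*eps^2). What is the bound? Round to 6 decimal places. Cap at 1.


bound = min(1, sigma^2/(n*eps^2))
sigma^2 = 12.1^2 = 146.41
n*eps^2 = 243 * 2.84^2 = 243 * 8.0656 = 1959.9408
sigma^2/(n*eps^2) = 146.41 / 1959.9408 ≈ 0.07470124

0.074701


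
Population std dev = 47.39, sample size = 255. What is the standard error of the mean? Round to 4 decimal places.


SE = sigma / sqrt(n)
sqrt(255) ≈ 15.968719
SE = 47.39 / 15.968719 ≈ 2.967677

2.9677


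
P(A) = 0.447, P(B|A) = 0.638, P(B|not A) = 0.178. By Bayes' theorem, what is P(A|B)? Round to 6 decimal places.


P(A|B) = P(B|A)*P(A) / P(B), P(B) = P(B|A)*P(A) + P(B|not A)*P(not A)
P(B|A)*P(A) = 0.638 * 0.447 = 0.285186
P(B|not A)*P(not A) = 0.178 * 0.553 = 0.098434
P(B) = 0.285186 + 0.098434 = 0.38362
P(A|B) = 0.285186 / 0.38362 ≈ 0.74340754

0.743408


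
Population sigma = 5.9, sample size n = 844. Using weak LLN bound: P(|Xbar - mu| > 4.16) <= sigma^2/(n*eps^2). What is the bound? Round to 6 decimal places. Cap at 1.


bound = min(1, sigma^2/(n*eps^2))
sigma^2 = 5.9^2 = 34.81
n*eps^2 = 844 * 4.16^2 = 844 * 17.3056 = 14605.9264
sigma^2/(n*eps^2) = 34.81 / 14605.9264 ≈ 0.00238328

0.002383
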